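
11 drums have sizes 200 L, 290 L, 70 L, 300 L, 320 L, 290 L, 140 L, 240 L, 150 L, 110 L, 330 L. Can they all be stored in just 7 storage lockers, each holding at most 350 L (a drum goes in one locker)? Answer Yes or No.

Total = 2440 L; ⌈2440/350⌉ = 7.
The bound of 7 does not rule out 7, but exhaustive search shows no assignment into 7 storage lockers of capacity 350 L exists — the minimum is 8.

No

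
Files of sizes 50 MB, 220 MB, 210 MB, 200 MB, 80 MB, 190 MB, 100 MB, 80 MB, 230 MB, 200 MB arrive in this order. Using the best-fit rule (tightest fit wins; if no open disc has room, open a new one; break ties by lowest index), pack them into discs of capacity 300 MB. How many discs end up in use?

  50 → disc 1 (new)  [load 50/300]
  220 → disc 1  [load 270/300]
  210 → disc 2 (new)  [load 210/300]
  200 → disc 3 (new)  [load 200/300]
  80 → disc 2  [load 290/300]
  190 → disc 4 (new)  [load 190/300]
  100 → disc 3  [load 300/300]
  80 → disc 4  [load 270/300]
  230 → disc 5 (new)  [load 230/300]
  200 → disc 6 (new)  [load 200/300]
6 discs opened.

6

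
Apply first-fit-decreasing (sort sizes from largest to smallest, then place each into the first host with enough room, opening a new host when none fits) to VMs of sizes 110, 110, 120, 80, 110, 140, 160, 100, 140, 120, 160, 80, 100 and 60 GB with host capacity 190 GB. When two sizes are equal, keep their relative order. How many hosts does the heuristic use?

11

Sorted descending: 160, 160, 140, 140, 120, 120, 110, 110, 110, 100, 100, 80, 80, 60.
  160 → host 1 (new)  [load 160/190]
  160 → host 2 (new)  [load 160/190]
  140 → host 3 (new)  [load 140/190]
  140 → host 4 (new)  [load 140/190]
  120 → host 5 (new)  [load 120/190]
  120 → host 6 (new)  [load 120/190]
  110 → host 7 (new)  [load 110/190]
  110 → host 8 (new)  [load 110/190]
  110 → host 9 (new)  [load 110/190]
  100 → host 10 (new)  [load 100/190]
  100 → host 11 (new)  [load 100/190]
  80 → host 7  [load 190/190]
  80 → host 8  [load 190/190]
  60 → host 5  [load 180/190]
11 hosts opened.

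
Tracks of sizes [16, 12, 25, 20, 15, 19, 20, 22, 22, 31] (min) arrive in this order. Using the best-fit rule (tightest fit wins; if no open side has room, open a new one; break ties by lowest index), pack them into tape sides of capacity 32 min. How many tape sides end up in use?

  16 → side 1 (new)  [load 16/32]
  12 → side 1  [load 28/32]
  25 → side 2 (new)  [load 25/32]
  20 → side 3 (new)  [load 20/32]
  15 → side 4 (new)  [load 15/32]
  19 → side 5 (new)  [load 19/32]
  20 → side 6 (new)  [load 20/32]
  22 → side 7 (new)  [load 22/32]
  22 → side 8 (new)  [load 22/32]
  31 → side 9 (new)  [load 31/32]
9 tape sides opened.

9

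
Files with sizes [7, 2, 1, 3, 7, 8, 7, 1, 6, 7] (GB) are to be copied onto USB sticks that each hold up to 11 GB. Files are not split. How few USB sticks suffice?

6

Total = 8 + 7 + 7 + 7 + 7 + 6 + 3 + 2 + 1 + 1 = 49 GB.
Lower bound: ⌈49/11⌉ = 5 USB sticks.
Also, 6 files each exceed 11/2 GB, and no two of those can share a USB stick, so at least 6 USB sticks are needed.
A packing using 6 USB sticks:
  USB stick 1: 8 + 3 = 11
  USB stick 2: 7 + 2 + 1 + 1 = 11
  USB stick 3: 7 = 7
  USB stick 4: 7 = 7
  USB stick 5: 7 = 7
  USB stick 6: 6 = 6
This matches the lower bound, so 6 is optimal.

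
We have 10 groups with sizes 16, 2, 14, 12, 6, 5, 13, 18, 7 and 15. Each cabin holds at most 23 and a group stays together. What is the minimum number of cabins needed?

Total = 18 + 16 + 15 + 14 + 13 + 12 + 7 + 6 + 5 + 2 = 108.
Lower bound: ⌈108/23⌉ = 5 cabins.
Also, 6 groups each exceed 23/2, and no two of those can share a cabin, so at least 6 cabins are needed.
A packing using 6 cabins:
  cabin 1: 18 + 5 = 23
  cabin 2: 16 + 7 = 23
  cabin 3: 15 + 6 + 2 = 23
  cabin 4: 14 = 14
  cabin 5: 13 = 13
  cabin 6: 12 = 12
This matches the lower bound, so 6 is optimal.

6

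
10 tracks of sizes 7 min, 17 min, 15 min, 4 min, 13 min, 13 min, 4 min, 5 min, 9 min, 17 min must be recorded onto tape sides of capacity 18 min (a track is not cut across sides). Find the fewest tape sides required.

7

Total = 17 + 17 + 15 + 13 + 13 + 9 + 7 + 5 + 4 + 4 = 104 min.
Lower bound: ⌈104/18⌉ = 6 tape sides.
A packing using 7 tape sides:
  side 1: 17 = 17
  side 2: 17 = 17
  side 3: 15 = 15
  side 4: 13 + 5 = 18
  side 5: 13 + 4 = 17
  side 6: 9 + 7 = 16
  side 7: 4 = 4
No arrangement into 6 tape sides stays within capacity, so 7 is optimal.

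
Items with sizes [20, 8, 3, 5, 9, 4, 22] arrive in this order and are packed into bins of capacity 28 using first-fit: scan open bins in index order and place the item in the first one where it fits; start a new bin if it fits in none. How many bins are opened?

  20 → bin 1 (new)  [load 20/28]
  8 → bin 1  [load 28/28]
  3 → bin 2 (new)  [load 3/28]
  5 → bin 2  [load 8/28]
  9 → bin 2  [load 17/28]
  4 → bin 2  [load 21/28]
  22 → bin 3 (new)  [load 22/28]
3 bins opened.

3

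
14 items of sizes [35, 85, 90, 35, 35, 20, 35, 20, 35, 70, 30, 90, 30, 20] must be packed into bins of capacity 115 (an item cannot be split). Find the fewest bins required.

Total = 90 + 90 + 85 + 70 + 35 + 35 + 35 + 35 + 35 + 30 + 30 + 20 + 20 + 20 = 630.
Lower bound: ⌈630/115⌉ = 6 bins.
A packing using 6 bins:
  bin 1: 90 + 20 = 110
  bin 2: 90 + 20 = 110
  bin 3: 85 + 30 = 115
  bin 4: 70 + 35 = 105
  bin 5: 35 + 35 + 35 = 105
  bin 6: 35 + 30 + 20 = 85
This matches the lower bound, so 6 is optimal.

6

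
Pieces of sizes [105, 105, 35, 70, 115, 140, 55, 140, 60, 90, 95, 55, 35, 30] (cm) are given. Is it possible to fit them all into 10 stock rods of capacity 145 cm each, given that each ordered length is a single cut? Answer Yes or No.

Yes

A valid assignment using 9 stock rods:
  stock rod 1: 140 = 140
  stock rod 2: 140 = 140
  stock rod 3: 115 + 30 = 145
  stock rod 4: 105 + 35 = 140
  stock rod 5: 105 + 35 = 140
  stock rod 6: 95 = 95
  stock rod 7: 90 + 55 = 145
  stock rod 8: 70 + 60 = 130
  stock rod 9: 55 = 55
That uses only 9 ≤ 10, so 10 stock rods are enough.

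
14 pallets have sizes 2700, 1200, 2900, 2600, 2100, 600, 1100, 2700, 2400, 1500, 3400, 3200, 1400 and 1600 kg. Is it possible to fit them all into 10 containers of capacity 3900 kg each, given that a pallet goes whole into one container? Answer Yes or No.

Yes

A valid assignment using 9 containers:
  container 1: 3400 = 3400
  container 2: 3200 + 600 = 3800
  container 3: 2900 = 2900
  container 4: 2700 + 1200 = 3900
  container 5: 2700 + 1100 = 3800
  container 6: 2600 = 2600
  container 7: 2400 + 1500 = 3900
  container 8: 2100 + 1600 = 3700
  container 9: 1400 = 1400
That uses only 9 ≤ 10, so 10 containers are enough.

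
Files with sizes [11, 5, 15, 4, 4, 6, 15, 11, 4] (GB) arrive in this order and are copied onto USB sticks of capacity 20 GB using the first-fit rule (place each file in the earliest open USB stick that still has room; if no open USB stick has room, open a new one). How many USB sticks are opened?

4

  11 → USB stick 1 (new)  [load 11/20]
  5 → USB stick 1  [load 16/20]
  15 → USB stick 2 (new)  [load 15/20]
  4 → USB stick 1  [load 20/20]
  4 → USB stick 2  [load 19/20]
  6 → USB stick 3 (new)  [load 6/20]
  15 → USB stick 4 (new)  [load 15/20]
  11 → USB stick 3  [load 17/20]
  4 → USB stick 4  [load 19/20]
4 USB sticks opened.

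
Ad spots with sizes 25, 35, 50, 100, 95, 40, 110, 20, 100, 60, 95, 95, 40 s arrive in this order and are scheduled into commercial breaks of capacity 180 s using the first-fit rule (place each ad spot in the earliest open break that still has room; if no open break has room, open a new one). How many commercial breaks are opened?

  25 → break 1 (new)  [load 25/180]
  35 → break 1  [load 60/180]
  50 → break 1  [load 110/180]
  100 → break 2 (new)  [load 100/180]
  95 → break 3 (new)  [load 95/180]
  40 → break 1  [load 150/180]
  110 → break 4 (new)  [load 110/180]
  20 → break 1  [load 170/180]
  100 → break 5 (new)  [load 100/180]
  60 → break 2  [load 160/180]
  95 → break 6 (new)  [load 95/180]
  95 → break 7 (new)  [load 95/180]
  40 → break 3  [load 135/180]
7 commercial breaks opened.

7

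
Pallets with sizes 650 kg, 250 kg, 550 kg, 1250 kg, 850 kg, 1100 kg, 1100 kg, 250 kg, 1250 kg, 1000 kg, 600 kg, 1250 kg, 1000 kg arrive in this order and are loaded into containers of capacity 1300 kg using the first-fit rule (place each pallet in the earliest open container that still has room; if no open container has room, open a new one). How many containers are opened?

10

  650 → container 1 (new)  [load 650/1300]
  250 → container 1  [load 900/1300]
  550 → container 2 (new)  [load 550/1300]
  1250 → container 3 (new)  [load 1250/1300]
  850 → container 4 (new)  [load 850/1300]
  1100 → container 5 (new)  [load 1100/1300]
  1100 → container 6 (new)  [load 1100/1300]
  250 → container 1  [load 1150/1300]
  1250 → container 7 (new)  [load 1250/1300]
  1000 → container 8 (new)  [load 1000/1300]
  600 → container 2  [load 1150/1300]
  1250 → container 9 (new)  [load 1250/1300]
  1000 → container 10 (new)  [load 1000/1300]
10 containers opened.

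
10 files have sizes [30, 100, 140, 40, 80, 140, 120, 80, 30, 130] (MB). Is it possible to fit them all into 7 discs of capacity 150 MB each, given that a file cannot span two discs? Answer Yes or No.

A valid assignment using 7 discs:
  disc 1: 140 = 140
  disc 2: 140 = 140
  disc 3: 130 = 130
  disc 4: 120 + 30 = 150
  disc 5: 100 + 40 = 140
  disc 6: 80 + 30 = 110
  disc 7: 80 = 80
Every load is within 150 MB, so 7 discs suffice.

Yes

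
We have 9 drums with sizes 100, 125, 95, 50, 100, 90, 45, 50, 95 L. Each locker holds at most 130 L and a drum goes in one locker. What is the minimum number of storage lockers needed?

Total = 125 + 100 + 100 + 95 + 95 + 90 + 50 + 50 + 45 = 750 L.
Lower bound: ⌈750/130⌉ = 6 storage lockers.
A packing using 8 storage lockers:
  locker 1: 125 = 125
  locker 2: 100 = 100
  locker 3: 100 = 100
  locker 4: 95 = 95
  locker 5: 95 = 95
  locker 6: 90 = 90
  locker 7: 50 + 50 = 100
  locker 8: 45 = 45
No arrangement into 7 storage lockers stays within capacity, so 8 is optimal.

8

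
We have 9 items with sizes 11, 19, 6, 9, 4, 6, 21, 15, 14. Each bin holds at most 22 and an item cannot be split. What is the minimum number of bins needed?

Total = 21 + 19 + 15 + 14 + 11 + 9 + 6 + 6 + 4 = 105.
Lower bound: ⌈105/22⌉ = 5 bins.
A packing using 6 bins:
  bin 1: 21 = 21
  bin 2: 19 = 19
  bin 3: 15 + 6 = 21
  bin 4: 14 + 6 = 20
  bin 5: 11 + 9 = 20
  bin 6: 4 = 4
No arrangement into 5 bins stays within capacity, so 6 is optimal.

6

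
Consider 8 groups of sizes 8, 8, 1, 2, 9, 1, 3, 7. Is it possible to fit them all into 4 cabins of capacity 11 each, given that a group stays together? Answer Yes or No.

A valid assignment using 4 cabins:
  cabin 1: 9 + 2 = 11
  cabin 2: 8 + 3 = 11
  cabin 3: 8 + 1 + 1 = 10
  cabin 4: 7 = 7
Every load is within 11, so 4 cabins suffice.

Yes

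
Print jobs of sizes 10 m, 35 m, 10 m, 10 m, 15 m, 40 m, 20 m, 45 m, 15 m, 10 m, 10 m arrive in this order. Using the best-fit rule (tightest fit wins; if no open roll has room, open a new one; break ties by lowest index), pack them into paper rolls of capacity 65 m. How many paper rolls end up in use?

4

  10 → roll 1 (new)  [load 10/65]
  35 → roll 1  [load 45/65]
  10 → roll 1  [load 55/65]
  10 → roll 1  [load 65/65]
  15 → roll 2 (new)  [load 15/65]
  40 → roll 2  [load 55/65]
  20 → roll 3 (new)  [load 20/65]
  45 → roll 3  [load 65/65]
  15 → roll 4 (new)  [load 15/65]
  10 → roll 2  [load 65/65]
  10 → roll 4  [load 25/65]
4 paper rolls opened.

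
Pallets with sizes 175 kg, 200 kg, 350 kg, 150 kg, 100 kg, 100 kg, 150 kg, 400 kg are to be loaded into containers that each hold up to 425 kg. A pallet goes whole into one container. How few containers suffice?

Total = 400 + 350 + 200 + 175 + 150 + 150 + 100 + 100 = 1625 kg.
Lower bound: ⌈1625/425⌉ = 4 containers.
A packing using 5 containers:
  container 1: 400 = 400
  container 2: 350 = 350
  container 3: 200 + 175 = 375
  container 4: 150 + 150 + 100 = 400
  container 5: 100 = 100
No arrangement into 4 containers stays within capacity, so 5 is optimal.

5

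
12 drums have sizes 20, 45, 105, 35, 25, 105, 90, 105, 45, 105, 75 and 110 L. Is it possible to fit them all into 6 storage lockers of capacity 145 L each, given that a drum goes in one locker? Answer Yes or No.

No

Total = 865 L; ⌈865/145⌉ = 6.
7 drums each exceed half the capacity and cannot share a locker, forcing at least 7 storage lockers.
At least 7 storage lockers are required, but only 6 are allowed.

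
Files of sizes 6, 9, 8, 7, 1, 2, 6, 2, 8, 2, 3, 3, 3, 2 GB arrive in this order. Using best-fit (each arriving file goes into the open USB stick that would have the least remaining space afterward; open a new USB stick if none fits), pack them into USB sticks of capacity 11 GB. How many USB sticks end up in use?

  6 → USB stick 1 (new)  [load 6/11]
  9 → USB stick 2 (new)  [load 9/11]
  8 → USB stick 3 (new)  [load 8/11]
  7 → USB stick 4 (new)  [load 7/11]
  1 → USB stick 2  [load 10/11]
  2 → USB stick 3  [load 10/11]
  6 → USB stick 5 (new)  [load 6/11]
  2 → USB stick 4  [load 9/11]
  8 → USB stick 6 (new)  [load 8/11]
  2 → USB stick 4  [load 11/11]
  3 → USB stick 6  [load 11/11]
  3 → USB stick 1  [load 9/11]
  3 → USB stick 5  [load 9/11]
  2 → USB stick 1  [load 11/11]
6 USB sticks opened.

6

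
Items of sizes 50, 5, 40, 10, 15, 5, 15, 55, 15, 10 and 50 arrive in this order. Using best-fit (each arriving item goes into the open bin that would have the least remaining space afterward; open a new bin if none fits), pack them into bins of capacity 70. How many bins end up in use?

4

  50 → bin 1 (new)  [load 50/70]
  5 → bin 1  [load 55/70]
  40 → bin 2 (new)  [load 40/70]
  10 → bin 1  [load 65/70]
  15 → bin 2  [load 55/70]
  5 → bin 1  [load 70/70]
  15 → bin 2  [load 70/70]
  55 → bin 3 (new)  [load 55/70]
  15 → bin 3  [load 70/70]
  10 → bin 4 (new)  [load 10/70]
  50 → bin 4  [load 60/70]
4 bins opened.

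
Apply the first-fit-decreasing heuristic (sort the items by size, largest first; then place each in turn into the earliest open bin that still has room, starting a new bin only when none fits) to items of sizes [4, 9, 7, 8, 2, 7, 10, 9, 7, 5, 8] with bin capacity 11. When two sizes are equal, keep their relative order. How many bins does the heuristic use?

Sorted descending: 10, 9, 9, 8, 8, 7, 7, 7, 5, 4, 2.
  10 → bin 1 (new)  [load 10/11]
  9 → bin 2 (new)  [load 9/11]
  9 → bin 3 (new)  [load 9/11]
  8 → bin 4 (new)  [load 8/11]
  8 → bin 5 (new)  [load 8/11]
  7 → bin 6 (new)  [load 7/11]
  7 → bin 7 (new)  [load 7/11]
  7 → bin 8 (new)  [load 7/11]
  5 → bin 9 (new)  [load 5/11]
  4 → bin 6  [load 11/11]
  2 → bin 2  [load 11/11]
9 bins opened.

9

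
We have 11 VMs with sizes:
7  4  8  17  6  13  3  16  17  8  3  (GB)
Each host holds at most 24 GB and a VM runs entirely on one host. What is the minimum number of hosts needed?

Total = 17 + 17 + 16 + 13 + 8 + 8 + 7 + 6 + 4 + 3 + 3 = 102 GB.
Lower bound: ⌈102/24⌉ = 5 hosts.
A packing using 5 hosts:
  host 1: 17 + 7 = 24
  host 2: 17 + 6 = 23
  host 3: 16 + 8 = 24
  host 4: 13 + 8 + 3 = 24
  host 5: 4 + 3 = 7
This matches the lower bound, so 5 is optimal.

5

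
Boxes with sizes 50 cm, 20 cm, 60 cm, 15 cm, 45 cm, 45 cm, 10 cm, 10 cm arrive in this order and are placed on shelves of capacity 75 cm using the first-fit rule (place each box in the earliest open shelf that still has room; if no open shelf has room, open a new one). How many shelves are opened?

4

  50 → shelf 1 (new)  [load 50/75]
  20 → shelf 1  [load 70/75]
  60 → shelf 2 (new)  [load 60/75]
  15 → shelf 2  [load 75/75]
  45 → shelf 3 (new)  [load 45/75]
  45 → shelf 4 (new)  [load 45/75]
  10 → shelf 3  [load 55/75]
  10 → shelf 3  [load 65/75]
4 shelves opened.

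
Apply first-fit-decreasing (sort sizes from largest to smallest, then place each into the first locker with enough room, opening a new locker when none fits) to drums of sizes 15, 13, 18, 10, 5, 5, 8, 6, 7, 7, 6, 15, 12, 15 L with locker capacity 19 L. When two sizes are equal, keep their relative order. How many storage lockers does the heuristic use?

Sorted descending: 18, 15, 15, 15, 13, 12, 10, 8, 7, 7, 6, 6, 5, 5.
  18 → locker 1 (new)  [load 18/19]
  15 → locker 2 (new)  [load 15/19]
  15 → locker 3 (new)  [load 15/19]
  15 → locker 4 (new)  [load 15/19]
  13 → locker 5 (new)  [load 13/19]
  12 → locker 6 (new)  [load 12/19]
  10 → locker 7 (new)  [load 10/19]
  8 → locker 7  [load 18/19]
  7 → locker 6  [load 19/19]
  7 → locker 8 (new)  [load 7/19]
  6 → locker 5  [load 19/19]
  6 → locker 8  [load 13/19]
  5 → locker 8  [load 18/19]
  5 → locker 9 (new)  [load 5/19]
9 storage lockers opened.

9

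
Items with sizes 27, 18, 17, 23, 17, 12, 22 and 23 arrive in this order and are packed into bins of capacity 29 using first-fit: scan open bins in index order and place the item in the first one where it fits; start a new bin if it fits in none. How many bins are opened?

  27 → bin 1 (new)  [load 27/29]
  18 → bin 2 (new)  [load 18/29]
  17 → bin 3 (new)  [load 17/29]
  23 → bin 4 (new)  [load 23/29]
  17 → bin 5 (new)  [load 17/29]
  12 → bin 3  [load 29/29]
  22 → bin 6 (new)  [load 22/29]
  23 → bin 7 (new)  [load 23/29]
7 bins opened.

7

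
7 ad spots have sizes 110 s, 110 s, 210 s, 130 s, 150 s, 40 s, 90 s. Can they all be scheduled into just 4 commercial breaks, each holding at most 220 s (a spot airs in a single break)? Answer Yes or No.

A valid assignment using 4 commercial breaks:
  break 1: 210 = 210
  break 2: 150 + 40 = 190
  break 3: 130 + 90 = 220
  break 4: 110 + 110 = 220
Every load is within 220 s, so 4 commercial breaks suffice.

Yes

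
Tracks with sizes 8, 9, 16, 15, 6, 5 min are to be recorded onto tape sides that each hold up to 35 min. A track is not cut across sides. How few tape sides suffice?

2

Total = 16 + 15 + 9 + 8 + 6 + 5 = 59 min.
Lower bound: ⌈59/35⌉ = 2 tape sides.
A packing using 2 tape sides:
  side 1: 16 + 15 = 31
  side 2: 9 + 8 + 6 + 5 = 28
This matches the lower bound, so 2 is optimal.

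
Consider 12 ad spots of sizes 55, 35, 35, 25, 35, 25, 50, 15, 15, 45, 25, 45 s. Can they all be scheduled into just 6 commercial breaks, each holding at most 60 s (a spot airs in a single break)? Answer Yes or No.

No

Total = 405 s; ⌈405/60⌉ = 7.
At least 7 commercial breaks are required, but only 6 are allowed.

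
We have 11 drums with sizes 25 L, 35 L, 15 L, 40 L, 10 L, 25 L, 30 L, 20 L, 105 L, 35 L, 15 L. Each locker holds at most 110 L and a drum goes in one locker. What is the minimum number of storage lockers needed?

4

Total = 105 + 40 + 35 + 35 + 30 + 25 + 25 + 20 + 15 + 15 + 10 = 355 L.
Lower bound: ⌈355/110⌉ = 4 storage lockers.
A packing using 4 storage lockers:
  locker 1: 105 = 105
  locker 2: 40 + 35 + 35 = 110
  locker 3: 30 + 25 + 25 + 20 + 10 = 110
  locker 4: 15 + 15 = 30
This matches the lower bound, so 4 is optimal.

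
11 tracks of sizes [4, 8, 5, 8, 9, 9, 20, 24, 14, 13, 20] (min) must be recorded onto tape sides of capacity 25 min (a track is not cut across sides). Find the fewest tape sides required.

Total = 24 + 20 + 20 + 14 + 13 + 9 + 9 + 8 + 8 + 5 + 4 = 134 min.
Lower bound: ⌈134/25⌉ = 6 tape sides.
A packing using 6 tape sides:
  side 1: 24 = 24
  side 2: 20 + 5 = 25
  side 3: 20 + 4 = 24
  side 4: 14 + 9 = 23
  side 5: 13 + 9 = 22
  side 6: 8 + 8 = 16
This matches the lower bound, so 6 is optimal.

6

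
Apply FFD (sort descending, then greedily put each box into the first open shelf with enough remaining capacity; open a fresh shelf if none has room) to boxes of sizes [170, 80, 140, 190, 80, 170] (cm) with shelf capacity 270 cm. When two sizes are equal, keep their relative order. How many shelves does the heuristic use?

Sorted descending: 190, 170, 170, 140, 80, 80.
  190 → shelf 1 (new)  [load 190/270]
  170 → shelf 2 (new)  [load 170/270]
  170 → shelf 3 (new)  [load 170/270]
  140 → shelf 4 (new)  [load 140/270]
  80 → shelf 1  [load 270/270]
  80 → shelf 2  [load 250/270]
4 shelves opened.

4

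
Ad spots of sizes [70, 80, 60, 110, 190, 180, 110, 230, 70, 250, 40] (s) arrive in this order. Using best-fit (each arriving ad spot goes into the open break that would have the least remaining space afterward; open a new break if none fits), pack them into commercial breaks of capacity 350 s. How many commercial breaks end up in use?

  70 → break 1 (new)  [load 70/350]
  80 → break 1  [load 150/350]
  60 → break 1  [load 210/350]
  110 → break 1  [load 320/350]
  190 → break 2 (new)  [load 190/350]
  180 → break 3 (new)  [load 180/350]
  110 → break 2  [load 300/350]
  230 → break 4 (new)  [load 230/350]
  70 → break 4  [load 300/350]
  250 → break 5 (new)  [load 250/350]
  40 → break 2  [load 340/350]
5 commercial breaks opened.

5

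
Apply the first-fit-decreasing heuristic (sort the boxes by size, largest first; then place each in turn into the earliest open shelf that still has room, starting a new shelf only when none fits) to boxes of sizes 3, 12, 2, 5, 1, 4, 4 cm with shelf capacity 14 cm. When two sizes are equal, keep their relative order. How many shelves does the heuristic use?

Sorted descending: 12, 5, 4, 4, 3, 2, 1.
  12 → shelf 1 (new)  [load 12/14]
  5 → shelf 2 (new)  [load 5/14]
  4 → shelf 2  [load 9/14]
  4 → shelf 2  [load 13/14]
  3 → shelf 3 (new)  [load 3/14]
  2 → shelf 1  [load 14/14]
  1 → shelf 2  [load 14/14]
3 shelves opened.

3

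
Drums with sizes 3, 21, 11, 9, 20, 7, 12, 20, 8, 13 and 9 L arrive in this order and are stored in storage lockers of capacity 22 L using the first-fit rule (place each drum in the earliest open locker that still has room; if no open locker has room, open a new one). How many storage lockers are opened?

7

  3 → locker 1 (new)  [load 3/22]
  21 → locker 2 (new)  [load 21/22]
  11 → locker 1  [load 14/22]
  9 → locker 3 (new)  [load 9/22]
  20 → locker 4 (new)  [load 20/22]
  7 → locker 1  [load 21/22]
  12 → locker 3  [load 21/22]
  20 → locker 5 (new)  [load 20/22]
  8 → locker 6 (new)  [load 8/22]
  13 → locker 6  [load 21/22]
  9 → locker 7 (new)  [load 9/22]
7 storage lockers opened.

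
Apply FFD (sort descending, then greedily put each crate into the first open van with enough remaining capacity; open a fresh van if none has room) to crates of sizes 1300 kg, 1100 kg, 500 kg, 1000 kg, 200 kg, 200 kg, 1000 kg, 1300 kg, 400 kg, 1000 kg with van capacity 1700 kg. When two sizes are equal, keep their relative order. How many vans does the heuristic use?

Sorted descending: 1300, 1300, 1100, 1000, 1000, 1000, 500, 400, 200, 200.
  1300 → van 1 (new)  [load 1300/1700]
  1300 → van 2 (new)  [load 1300/1700]
  1100 → van 3 (new)  [load 1100/1700]
  1000 → van 4 (new)  [load 1000/1700]
  1000 → van 5 (new)  [load 1000/1700]
  1000 → van 6 (new)  [load 1000/1700]
  500 → van 3  [load 1600/1700]
  400 → van 1  [load 1700/1700]
  200 → van 2  [load 1500/1700]
  200 → van 2  [load 1700/1700]
6 vans opened.

6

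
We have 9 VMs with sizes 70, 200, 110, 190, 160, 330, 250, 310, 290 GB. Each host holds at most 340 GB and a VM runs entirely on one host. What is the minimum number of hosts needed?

7

Total = 330 + 310 + 290 + 250 + 200 + 190 + 160 + 110 + 70 = 1910 GB.
Lower bound: ⌈1910/340⌉ = 6 hosts.
A packing using 7 hosts:
  host 1: 330 = 330
  host 2: 310 = 310
  host 3: 290 = 290
  host 4: 250 + 70 = 320
  host 5: 200 + 110 = 310
  host 6: 190 = 190
  host 7: 160 = 160
No arrangement into 6 hosts stays within capacity, so 7 is optimal.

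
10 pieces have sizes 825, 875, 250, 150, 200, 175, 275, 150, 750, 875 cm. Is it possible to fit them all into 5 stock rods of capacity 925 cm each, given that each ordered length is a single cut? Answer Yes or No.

No

Total = 4525 cm; ⌈4525/925⌉ = 5.
The bound of 5 does not rule out 5, but exhaustive search shows no assignment into 5 stock rods of capacity 925 cm exists — the minimum is 6.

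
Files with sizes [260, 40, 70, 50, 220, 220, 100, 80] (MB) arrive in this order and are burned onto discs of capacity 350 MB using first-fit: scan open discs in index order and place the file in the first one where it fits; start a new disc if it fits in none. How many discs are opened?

4

  260 → disc 1 (new)  [load 260/350]
  40 → disc 1  [load 300/350]
  70 → disc 2 (new)  [load 70/350]
  50 → disc 1  [load 350/350]
  220 → disc 2  [load 290/350]
  220 → disc 3 (new)  [load 220/350]
  100 → disc 3  [load 320/350]
  80 → disc 4 (new)  [load 80/350]
4 discs opened.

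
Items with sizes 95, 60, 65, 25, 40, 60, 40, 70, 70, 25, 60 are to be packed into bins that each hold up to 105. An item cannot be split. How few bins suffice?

7

Total = 95 + 70 + 70 + 65 + 60 + 60 + 60 + 40 + 40 + 25 + 25 = 610.
Lower bound: ⌈610/105⌉ = 6 bins.
Also, 7 items each exceed 105/2, and no two of those can share a bin, so at least 7 bins are needed.
A packing using 7 bins:
  bin 1: 95 = 95
  bin 2: 70 + 25 = 95
  bin 3: 70 + 25 = 95
  bin 4: 65 + 40 = 105
  bin 5: 60 + 40 = 100
  bin 6: 60 = 60
  bin 7: 60 = 60
This matches the lower bound, so 7 is optimal.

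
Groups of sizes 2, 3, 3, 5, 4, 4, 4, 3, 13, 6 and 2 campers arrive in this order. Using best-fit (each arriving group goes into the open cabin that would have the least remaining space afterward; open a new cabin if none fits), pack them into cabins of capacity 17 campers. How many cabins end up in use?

3

  2 → cabin 1 (new)  [load 2/17]
  3 → cabin 1  [load 5/17]
  3 → cabin 1  [load 8/17]
  5 → cabin 1  [load 13/17]
  4 → cabin 1  [load 17/17]
  4 → cabin 2 (new)  [load 4/17]
  4 → cabin 2  [load 8/17]
  3 → cabin 2  [load 11/17]
  13 → cabin 3 (new)  [load 13/17]
  6 → cabin 2  [load 17/17]
  2 → cabin 3  [load 15/17]
3 cabins opened.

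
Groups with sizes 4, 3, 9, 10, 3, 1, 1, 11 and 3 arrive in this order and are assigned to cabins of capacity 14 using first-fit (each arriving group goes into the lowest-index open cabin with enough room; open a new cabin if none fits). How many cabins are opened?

  4 → cabin 1 (new)  [load 4/14]
  3 → cabin 1  [load 7/14]
  9 → cabin 2 (new)  [load 9/14]
  10 → cabin 3 (new)  [load 10/14]
  3 → cabin 1  [load 10/14]
  1 → cabin 1  [load 11/14]
  1 → cabin 1  [load 12/14]
  11 → cabin 4 (new)  [load 11/14]
  3 → cabin 2  [load 12/14]
4 cabins opened.

4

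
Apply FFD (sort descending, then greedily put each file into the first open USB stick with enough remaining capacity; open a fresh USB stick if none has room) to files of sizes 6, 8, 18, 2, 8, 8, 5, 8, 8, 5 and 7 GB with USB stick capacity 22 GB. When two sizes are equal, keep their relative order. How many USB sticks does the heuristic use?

4

Sorted descending: 18, 8, 8, 8, 8, 8, 7, 6, 5, 5, 2.
  18 → USB stick 1 (new)  [load 18/22]
  8 → USB stick 2 (new)  [load 8/22]
  8 → USB stick 2  [load 16/22]
  8 → USB stick 3 (new)  [load 8/22]
  8 → USB stick 3  [load 16/22]
  8 → USB stick 4 (new)  [load 8/22]
  7 → USB stick 4  [load 15/22]
  6 → USB stick 2  [load 22/22]
  5 → USB stick 3  [load 21/22]
  5 → USB stick 4  [load 20/22]
  2 → USB stick 1  [load 20/22]
4 USB sticks opened.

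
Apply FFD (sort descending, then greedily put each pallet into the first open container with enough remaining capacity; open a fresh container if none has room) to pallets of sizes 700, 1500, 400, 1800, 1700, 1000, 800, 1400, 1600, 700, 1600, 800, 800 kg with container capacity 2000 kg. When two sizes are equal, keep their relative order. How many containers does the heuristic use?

Sorted descending: 1800, 1700, 1600, 1600, 1500, 1400, 1000, 800, 800, 800, 700, 700, 400.
  1800 → container 1 (new)  [load 1800/2000]
  1700 → container 2 (new)  [load 1700/2000]
  1600 → container 3 (new)  [load 1600/2000]
  1600 → container 4 (new)  [load 1600/2000]
  1500 → container 5 (new)  [load 1500/2000]
  1400 → container 6 (new)  [load 1400/2000]
  1000 → container 7 (new)  [load 1000/2000]
  800 → container 7  [load 1800/2000]
  800 → container 8 (new)  [load 800/2000]
  800 → container 8  [load 1600/2000]
  700 → container 9 (new)  [load 700/2000]
  700 → container 9  [load 1400/2000]
  400 → container 3  [load 2000/2000]
9 containers opened.

9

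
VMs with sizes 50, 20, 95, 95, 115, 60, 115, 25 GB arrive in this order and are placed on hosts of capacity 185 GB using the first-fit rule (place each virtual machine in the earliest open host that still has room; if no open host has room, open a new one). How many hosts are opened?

4

  50 → host 1 (new)  [load 50/185]
  20 → host 1  [load 70/185]
  95 → host 1  [load 165/185]
  95 → host 2 (new)  [load 95/185]
  115 → host 3 (new)  [load 115/185]
  60 → host 2  [load 155/185]
  115 → host 4 (new)  [load 115/185]
  25 → host 2  [load 180/185]
4 hosts opened.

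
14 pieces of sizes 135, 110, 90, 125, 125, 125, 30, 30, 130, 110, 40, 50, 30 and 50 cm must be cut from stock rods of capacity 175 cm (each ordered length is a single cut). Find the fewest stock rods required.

8

Total = 135 + 130 + 125 + 125 + 125 + 110 + 110 + 90 + 50 + 50 + 40 + 30 + 30 + 30 = 1180 cm.
Lower bound: ⌈1180/175⌉ = 7 stock rods.
Also, 8 pieces each exceed 175/2 cm, and no two of those can share a stock rod, so at least 8 stock rods are needed.
A packing using 8 stock rods:
  stock rod 1: 135 + 40 = 175
  stock rod 2: 130 + 30 = 160
  stock rod 3: 125 + 50 = 175
  stock rod 4: 125 + 50 = 175
  stock rod 5: 125 + 30 = 155
  stock rod 6: 110 + 30 = 140
  stock rod 7: 110 = 110
  stock rod 8: 90 = 90
This matches the lower bound, so 8 is optimal.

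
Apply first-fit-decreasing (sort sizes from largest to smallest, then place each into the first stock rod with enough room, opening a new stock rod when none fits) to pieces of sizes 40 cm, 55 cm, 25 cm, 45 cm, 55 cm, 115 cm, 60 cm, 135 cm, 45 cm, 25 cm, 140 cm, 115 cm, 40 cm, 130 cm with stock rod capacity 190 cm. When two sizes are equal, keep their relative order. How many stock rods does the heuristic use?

Sorted descending: 140, 135, 130, 115, 115, 60, 55, 55, 45, 45, 40, 40, 25, 25.
  140 → stock rod 1 (new)  [load 140/190]
  135 → stock rod 2 (new)  [load 135/190]
  130 → stock rod 3 (new)  [load 130/190]
  115 → stock rod 4 (new)  [load 115/190]
  115 → stock rod 5 (new)  [load 115/190]
  60 → stock rod 3  [load 190/190]
  55 → stock rod 2  [load 190/190]
  55 → stock rod 4  [load 170/190]
  45 → stock rod 1  [load 185/190]
  45 → stock rod 5  [load 160/190]
  40 → stock rod 6 (new)  [load 40/190]
  40 → stock rod 6  [load 80/190]
  25 → stock rod 5  [load 185/190]
  25 → stock rod 6  [load 105/190]
6 stock rods opened.

6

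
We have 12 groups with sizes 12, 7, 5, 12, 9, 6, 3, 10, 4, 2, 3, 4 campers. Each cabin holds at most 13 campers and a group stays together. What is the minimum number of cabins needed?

7

Total = 12 + 12 + 10 + 9 + 7 + 6 + 5 + 4 + 4 + 3 + 3 + 2 = 77 campers.
Lower bound: ⌈77/13⌉ = 6 cabins.
A packing using 7 cabins:
  cabin 1: 12 = 12
  cabin 2: 12 = 12
  cabin 3: 10 + 3 = 13
  cabin 4: 9 + 4 = 13
  cabin 5: 7 + 6 = 13
  cabin 6: 5 + 4 + 3 = 12
  cabin 7: 2 = 2
No arrangement into 6 cabins stays within capacity, so 7 is optimal.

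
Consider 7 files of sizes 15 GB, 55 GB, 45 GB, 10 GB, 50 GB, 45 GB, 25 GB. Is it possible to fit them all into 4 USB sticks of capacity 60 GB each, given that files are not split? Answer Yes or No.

No

Total = 245 GB; ⌈245/60⌉ = 5.
At least 5 USB sticks are required, but only 4 are allowed.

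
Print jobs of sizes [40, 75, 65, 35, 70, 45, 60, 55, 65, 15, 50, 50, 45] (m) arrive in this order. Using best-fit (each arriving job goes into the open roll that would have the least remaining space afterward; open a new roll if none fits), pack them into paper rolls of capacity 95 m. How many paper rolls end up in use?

9

  40 → roll 1 (new)  [load 40/95]
  75 → roll 2 (new)  [load 75/95]
  65 → roll 3 (new)  [load 65/95]
  35 → roll 1  [load 75/95]
  70 → roll 4 (new)  [load 70/95]
  45 → roll 5 (new)  [load 45/95]
  60 → roll 6 (new)  [load 60/95]
  55 → roll 7 (new)  [load 55/95]
  65 → roll 8 (new)  [load 65/95]
  15 → roll 1  [load 90/95]
  50 → roll 5  [load 95/95]
  50 → roll 9 (new)  [load 50/95]
  45 → roll 9  [load 95/95]
9 paper rolls opened.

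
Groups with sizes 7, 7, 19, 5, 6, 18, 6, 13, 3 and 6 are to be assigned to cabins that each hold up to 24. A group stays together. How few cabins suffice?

Total = 19 + 18 + 13 + 7 + 7 + 6 + 6 + 6 + 5 + 3 = 90.
Lower bound: ⌈90/24⌉ = 4 cabins.
A packing using 4 cabins:
  cabin 1: 19 + 5 = 24
  cabin 2: 18 + 6 = 24
  cabin 3: 13 + 7 + 3 = 23
  cabin 4: 7 + 6 + 6 = 19
This matches the lower bound, so 4 is optimal.

4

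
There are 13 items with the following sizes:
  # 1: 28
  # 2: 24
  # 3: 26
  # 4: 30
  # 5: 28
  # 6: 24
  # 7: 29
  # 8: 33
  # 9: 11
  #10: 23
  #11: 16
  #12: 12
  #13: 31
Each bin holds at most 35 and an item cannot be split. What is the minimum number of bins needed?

11

Total = 33 + 31 + 30 + 29 + 28 + 28 + 26 + 24 + 24 + 23 + 16 + 12 + 11 = 315.
Lower bound: ⌈315/35⌉ = 9 bins.
Also, 10 items each exceed 35/2, and no two of those can share a bin, so at least 10 bins are needed.
A packing using 11 bins:
  bin 1: 33 = 33
  bin 2: 31 = 31
  bin 3: 30 = 30
  bin 4: 29 = 29
  bin 5: 28 = 28
  bin 6: 28 = 28
  bin 7: 26 = 26
  bin 8: 24 + 11 = 35
  bin 9: 24 = 24
  bin 10: 23 + 12 = 35
  bin 11: 16 = 16
No arrangement into 10 bins stays within capacity, so 11 is optimal.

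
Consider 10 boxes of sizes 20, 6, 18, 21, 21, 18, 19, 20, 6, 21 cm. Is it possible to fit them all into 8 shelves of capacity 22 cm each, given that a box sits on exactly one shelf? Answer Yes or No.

No

Total = 170 cm; ⌈170/22⌉ = 8.
The bound of 8 does not rule out 8, but exhaustive search shows no assignment into 8 shelves of capacity 22 cm exists — the minimum is 9.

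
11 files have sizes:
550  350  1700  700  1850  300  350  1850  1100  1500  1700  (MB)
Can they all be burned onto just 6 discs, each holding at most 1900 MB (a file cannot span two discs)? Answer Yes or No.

Total = 11950 MB; ⌈11950/1900⌉ = 7.
At least 7 discs are required, but only 6 are allowed.

No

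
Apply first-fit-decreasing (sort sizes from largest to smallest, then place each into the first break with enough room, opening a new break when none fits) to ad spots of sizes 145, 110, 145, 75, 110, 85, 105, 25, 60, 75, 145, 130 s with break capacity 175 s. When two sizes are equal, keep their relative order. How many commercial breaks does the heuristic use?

9

Sorted descending: 145, 145, 145, 130, 110, 110, 105, 85, 75, 75, 60, 25.
  145 → break 1 (new)  [load 145/175]
  145 → break 2 (new)  [load 145/175]
  145 → break 3 (new)  [load 145/175]
  130 → break 4 (new)  [load 130/175]
  110 → break 5 (new)  [load 110/175]
  110 → break 6 (new)  [load 110/175]
  105 → break 7 (new)  [load 105/175]
  85 → break 8 (new)  [load 85/175]
  75 → break 8  [load 160/175]
  75 → break 9 (new)  [load 75/175]
  60 → break 5  [load 170/175]
  25 → break 1  [load 170/175]
9 commercial breaks opened.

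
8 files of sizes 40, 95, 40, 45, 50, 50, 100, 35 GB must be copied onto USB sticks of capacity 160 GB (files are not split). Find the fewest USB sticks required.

3

Total = 100 + 95 + 50 + 50 + 45 + 40 + 40 + 35 = 455 GB.
Lower bound: ⌈455/160⌉ = 3 USB sticks.
A packing using 3 USB sticks:
  USB stick 1: 100 + 50 = 150
  USB stick 2: 95 + 50 = 145
  USB stick 3: 45 + 40 + 40 + 35 = 160
This matches the lower bound, so 3 is optimal.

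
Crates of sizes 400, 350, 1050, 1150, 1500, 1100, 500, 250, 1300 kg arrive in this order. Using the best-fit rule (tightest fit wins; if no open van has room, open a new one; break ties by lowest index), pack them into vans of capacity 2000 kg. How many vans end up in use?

  400 → van 1 (new)  [load 400/2000]
  350 → van 1  [load 750/2000]
  1050 → van 1  [load 1800/2000]
  1150 → van 2 (new)  [load 1150/2000]
  1500 → van 3 (new)  [load 1500/2000]
  1100 → van 4 (new)  [load 1100/2000]
  500 → van 3  [load 2000/2000]
  250 → van 2  [load 1400/2000]
  1300 → van 5 (new)  [load 1300/2000]
5 vans opened.

5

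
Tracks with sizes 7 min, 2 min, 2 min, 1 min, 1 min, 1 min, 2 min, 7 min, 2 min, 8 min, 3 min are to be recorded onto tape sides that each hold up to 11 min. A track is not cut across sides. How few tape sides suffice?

4

Total = 8 + 7 + 7 + 3 + 2 + 2 + 2 + 2 + 1 + 1 + 1 = 36 min.
Lower bound: ⌈36/11⌉ = 4 tape sides.
A packing using 4 tape sides:
  side 1: 8 + 3 = 11
  side 2: 7 + 2 + 2 = 11
  side 3: 7 + 2 + 2 = 11
  side 4: 1 + 1 + 1 = 3
This matches the lower bound, so 4 is optimal.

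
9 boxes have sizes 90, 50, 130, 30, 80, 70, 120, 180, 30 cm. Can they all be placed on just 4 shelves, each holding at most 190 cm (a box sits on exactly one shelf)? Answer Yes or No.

Total = 780 cm; ⌈780/190⌉ = 5.
At least 5 shelves are required, but only 4 are allowed.

No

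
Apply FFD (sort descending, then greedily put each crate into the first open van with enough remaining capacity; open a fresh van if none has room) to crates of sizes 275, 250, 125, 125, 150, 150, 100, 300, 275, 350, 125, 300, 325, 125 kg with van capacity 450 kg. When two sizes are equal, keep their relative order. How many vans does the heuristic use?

7

Sorted descending: 350, 325, 300, 300, 275, 275, 250, 150, 150, 125, 125, 125, 125, 100.
  350 → van 1 (new)  [load 350/450]
  325 → van 2 (new)  [load 325/450]
  300 → van 3 (new)  [load 300/450]
  300 → van 4 (new)  [load 300/450]
  275 → van 5 (new)  [load 275/450]
  275 → van 6 (new)  [load 275/450]
  250 → van 7 (new)  [load 250/450]
  150 → van 3  [load 450/450]
  150 → van 4  [load 450/450]
  125 → van 2  [load 450/450]
  125 → van 5  [load 400/450]
  125 → van 6  [load 400/450]
  125 → van 7  [load 375/450]
  100 → van 1  [load 450/450]
7 vans opened.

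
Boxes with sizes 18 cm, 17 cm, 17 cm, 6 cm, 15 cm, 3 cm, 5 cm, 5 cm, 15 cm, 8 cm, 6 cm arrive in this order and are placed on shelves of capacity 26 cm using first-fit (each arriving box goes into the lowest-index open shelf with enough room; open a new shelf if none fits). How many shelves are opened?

  18 → shelf 1 (new)  [load 18/26]
  17 → shelf 2 (new)  [load 17/26]
  17 → shelf 3 (new)  [load 17/26]
  6 → shelf 1  [load 24/26]
  15 → shelf 4 (new)  [load 15/26]
  3 → shelf 2  [load 20/26]
  5 → shelf 2  [load 25/26]
  5 → shelf 3  [load 22/26]
  15 → shelf 5 (new)  [load 15/26]
  8 → shelf 4  [load 23/26]
  6 → shelf 5  [load 21/26]
5 shelves opened.

5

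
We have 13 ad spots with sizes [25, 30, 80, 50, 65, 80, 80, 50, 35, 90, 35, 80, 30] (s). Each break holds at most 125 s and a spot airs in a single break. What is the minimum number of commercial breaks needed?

Total = 90 + 80 + 80 + 80 + 80 + 65 + 50 + 50 + 35 + 35 + 30 + 30 + 25 = 730 s.
Lower bound: ⌈730/125⌉ = 6 commercial breaks.
A packing using 7 commercial breaks:
  break 1: 90 + 35 = 125
  break 2: 80 + 35 = 115
  break 3: 80 + 30 = 110
  break 4: 80 + 30 = 110
  break 5: 80 + 25 = 105
  break 6: 65 + 50 = 115
  break 7: 50 = 50
No arrangement into 6 commercial breaks stays within capacity, so 7 is optimal.

7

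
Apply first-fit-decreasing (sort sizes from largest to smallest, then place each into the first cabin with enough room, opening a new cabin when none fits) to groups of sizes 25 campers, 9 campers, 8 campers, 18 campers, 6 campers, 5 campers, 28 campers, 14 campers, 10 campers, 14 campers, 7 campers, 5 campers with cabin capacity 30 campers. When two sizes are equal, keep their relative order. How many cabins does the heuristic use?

6

Sorted descending: 28, 25, 18, 14, 14, 10, 9, 8, 7, 6, 5, 5.
  28 → cabin 1 (new)  [load 28/30]
  25 → cabin 2 (new)  [load 25/30]
  18 → cabin 3 (new)  [load 18/30]
  14 → cabin 4 (new)  [load 14/30]
  14 → cabin 4  [load 28/30]
  10 → cabin 3  [load 28/30]
  9 → cabin 5 (new)  [load 9/30]
  8 → cabin 5  [load 17/30]
  7 → cabin 5  [load 24/30]
  6 → cabin 5  [load 30/30]
  5 → cabin 2  [load 30/30]
  5 → cabin 6 (new)  [load 5/30]
6 cabins opened.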